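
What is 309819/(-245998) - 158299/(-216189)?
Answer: -28038222389/53182061622 ≈ -0.52721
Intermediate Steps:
309819/(-245998) - 158299/(-216189) = 309819*(-1/245998) - 158299*(-1/216189) = -309819/245998 + 158299/216189 = -28038222389/53182061622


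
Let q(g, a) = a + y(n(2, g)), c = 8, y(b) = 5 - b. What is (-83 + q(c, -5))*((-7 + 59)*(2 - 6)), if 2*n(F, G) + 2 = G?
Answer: 17888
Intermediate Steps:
n(F, G) = -1 + G/2
q(g, a) = 6 + a - g/2 (q(g, a) = a + (5 - (-1 + g/2)) = a + (5 + (1 - g/2)) = a + (6 - g/2) = 6 + a - g/2)
(-83 + q(c, -5))*((-7 + 59)*(2 - 6)) = (-83 + (6 - 5 - ½*8))*((-7 + 59)*(2 - 6)) = (-83 + (6 - 5 - 4))*(52*(-4)) = (-83 - 3)*(-208) = -86*(-208) = 17888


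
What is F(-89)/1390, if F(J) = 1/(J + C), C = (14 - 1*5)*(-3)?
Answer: -1/161240 ≈ -6.2019e-6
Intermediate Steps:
C = -27 (C = (14 - 5)*(-3) = 9*(-3) = -27)
F(J) = 1/(-27 + J) (F(J) = 1/(J - 27) = 1/(-27 + J))
F(-89)/1390 = 1/(-27 - 89*1390) = (1/1390)/(-116) = -1/116*1/1390 = -1/161240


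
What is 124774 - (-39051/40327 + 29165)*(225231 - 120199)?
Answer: -123522883291830/40327 ≈ -3.0630e+9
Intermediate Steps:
124774 - (-39051/40327 + 29165)*(225231 - 120199) = 124774 - (-39051*1/40327 + 29165)*105032 = 124774 - (-39051/40327 + 29165)*105032 = 124774 - 1176097904*105032/40327 = 124774 - 1*123527915052928/40327 = 124774 - 123527915052928/40327 = -123522883291830/40327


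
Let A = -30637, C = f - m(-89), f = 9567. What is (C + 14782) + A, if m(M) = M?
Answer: -6199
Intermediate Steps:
C = 9656 (C = 9567 - 1*(-89) = 9567 + 89 = 9656)
(C + 14782) + A = (9656 + 14782) - 30637 = 24438 - 30637 = -6199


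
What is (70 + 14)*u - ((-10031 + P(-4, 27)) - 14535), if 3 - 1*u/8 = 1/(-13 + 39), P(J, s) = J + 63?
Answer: 344463/13 ≈ 26497.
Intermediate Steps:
P(J, s) = 63 + J
u = 308/13 (u = 24 - 8/(-13 + 39) = 24 - 8/26 = 24 - 8*1/26 = 24 - 4/13 = 308/13 ≈ 23.692)
(70 + 14)*u - ((-10031 + P(-4, 27)) - 14535) = (70 + 14)*(308/13) - ((-10031 + (63 - 4)) - 14535) = 84*(308/13) - ((-10031 + 59) - 14535) = 25872/13 - (-9972 - 14535) = 25872/13 - 1*(-24507) = 25872/13 + 24507 = 344463/13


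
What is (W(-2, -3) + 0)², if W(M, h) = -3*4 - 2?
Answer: 196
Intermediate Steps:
W(M, h) = -14 (W(M, h) = -12 - 2 = -14)
(W(-2, -3) + 0)² = (-14 + 0)² = (-14)² = 196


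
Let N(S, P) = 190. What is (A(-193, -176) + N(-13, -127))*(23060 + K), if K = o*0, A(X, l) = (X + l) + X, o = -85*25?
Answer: -8578320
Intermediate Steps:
o = -2125
A(X, l) = l + 2*X
K = 0 (K = -2125*0 = 0)
(A(-193, -176) + N(-13, -127))*(23060 + K) = ((-176 + 2*(-193)) + 190)*(23060 + 0) = ((-176 - 386) + 190)*23060 = (-562 + 190)*23060 = -372*23060 = -8578320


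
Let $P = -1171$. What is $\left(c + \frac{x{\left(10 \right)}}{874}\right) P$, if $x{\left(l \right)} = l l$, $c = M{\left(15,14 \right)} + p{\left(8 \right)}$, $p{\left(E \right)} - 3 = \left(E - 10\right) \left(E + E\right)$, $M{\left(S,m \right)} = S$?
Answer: $\frac{7105628}{437} \approx 16260.0$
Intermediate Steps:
$p{\left(E \right)} = 3 + 2 E \left(-10 + E\right)$ ($p{\left(E \right)} = 3 + \left(E - 10\right) \left(E + E\right) = 3 + \left(-10 + E\right) 2 E = 3 + 2 E \left(-10 + E\right)$)
$c = -14$ ($c = 15 + \left(3 - 160 + 2 \cdot 8^{2}\right) = 15 + \left(3 - 160 + 2 \cdot 64\right) = 15 + \left(3 - 160 + 128\right) = 15 - 29 = -14$)
$x{\left(l \right)} = l^{2}$
$\left(c + \frac{x{\left(10 \right)}}{874}\right) P = \left(-14 + \frac{10^{2}}{874}\right) \left(-1171\right) = \left(-14 + 100 \cdot \frac{1}{874}\right) \left(-1171\right) = \left(-14 + \frac{50}{437}\right) \left(-1171\right) = \left(- \frac{6068}{437}\right) \left(-1171\right) = \frac{7105628}{437}$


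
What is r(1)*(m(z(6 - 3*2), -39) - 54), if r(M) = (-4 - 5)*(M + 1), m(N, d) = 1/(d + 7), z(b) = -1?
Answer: 15561/16 ≈ 972.56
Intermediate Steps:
m(N, d) = 1/(7 + d)
r(M) = -9 - 9*M (r(M) = -9*(1 + M) = -9 - 9*M)
r(1)*(m(z(6 - 3*2), -39) - 54) = (-9 - 9*1)*(1/(7 - 39) - 54) = (-9 - 9)*(1/(-32) - 54) = -18*(-1/32 - 54) = -18*(-1729/32) = 15561/16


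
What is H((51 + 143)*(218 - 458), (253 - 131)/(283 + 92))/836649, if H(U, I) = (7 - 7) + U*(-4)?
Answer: 62080/278883 ≈ 0.22260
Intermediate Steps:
H(U, I) = -4*U (H(U, I) = 0 - 4*U = -4*U)
H((51 + 143)*(218 - 458), (253 - 131)/(283 + 92))/836649 = -4*(51 + 143)*(218 - 458)/836649 = -776*(-240)*(1/836649) = -4*(-46560)*(1/836649) = 186240*(1/836649) = 62080/278883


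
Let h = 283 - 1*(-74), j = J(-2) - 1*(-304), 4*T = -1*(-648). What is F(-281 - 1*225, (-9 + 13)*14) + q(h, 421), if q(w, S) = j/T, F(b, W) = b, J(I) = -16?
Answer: -4538/9 ≈ -504.22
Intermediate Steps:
T = 162 (T = (-1*(-648))/4 = (¼)*648 = 162)
j = 288 (j = -16 - 1*(-304) = -16 + 304 = 288)
h = 357 (h = 283 + 74 = 357)
q(w, S) = 16/9 (q(w, S) = 288/162 = 288*(1/162) = 16/9)
F(-281 - 1*225, (-9 + 13)*14) + q(h, 421) = (-281 - 1*225) + 16/9 = (-281 - 225) + 16/9 = -506 + 16/9 = -4538/9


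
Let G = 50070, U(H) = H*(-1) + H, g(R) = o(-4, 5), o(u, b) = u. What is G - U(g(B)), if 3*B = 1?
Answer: 50070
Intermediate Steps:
B = ⅓ (B = (⅓)*1 = ⅓ ≈ 0.33333)
g(R) = -4
U(H) = 0 (U(H) = -H + H = 0)
G - U(g(B)) = 50070 - 1*0 = 50070 + 0 = 50070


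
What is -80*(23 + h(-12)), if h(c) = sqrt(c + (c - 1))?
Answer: -1840 - 400*I ≈ -1840.0 - 400.0*I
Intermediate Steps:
h(c) = sqrt(-1 + 2*c) (h(c) = sqrt(c + (-1 + c)) = sqrt(-1 + 2*c))
-80*(23 + h(-12)) = -80*(23 + sqrt(-1 + 2*(-12))) = -80*(23 + sqrt(-1 - 24)) = -80*(23 + sqrt(-25)) = -80*(23 + 5*I) = -1840 - 400*I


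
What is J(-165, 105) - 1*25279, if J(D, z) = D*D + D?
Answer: 1781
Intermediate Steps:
J(D, z) = D + D² (J(D, z) = D² + D = D + D²)
J(-165, 105) - 1*25279 = -165*(1 - 165) - 1*25279 = -165*(-164) - 25279 = 27060 - 25279 = 1781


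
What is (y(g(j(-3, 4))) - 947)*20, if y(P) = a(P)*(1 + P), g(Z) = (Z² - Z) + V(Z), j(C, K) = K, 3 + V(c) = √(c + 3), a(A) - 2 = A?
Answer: -16600 + 420*√7 ≈ -15489.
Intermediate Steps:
a(A) = 2 + A
V(c) = -3 + √(3 + c) (V(c) = -3 + √(c + 3) = -3 + √(3 + c))
g(Z) = -3 + Z² + √(3 + Z) - Z (g(Z) = (Z² - Z) + (-3 + √(3 + Z)) = -3 + Z² + √(3 + Z) - Z)
y(P) = (1 + P)*(2 + P) (y(P) = (2 + P)*(1 + P) = (1 + P)*(2 + P))
(y(g(j(-3, 4))) - 947)*20 = ((1 + (-3 + 4² + √(3 + 4) - 1*4))*(2 + (-3 + 4² + √(3 + 4) - 1*4)) - 947)*20 = ((1 + (-3 + 16 + √7 - 4))*(2 + (-3 + 16 + √7 - 4)) - 947)*20 = ((1 + (9 + √7))*(2 + (9 + √7)) - 947)*20 = ((10 + √7)*(11 + √7) - 947)*20 = (-947 + (10 + √7)*(11 + √7))*20 = -18940 + 20*(10 + √7)*(11 + √7)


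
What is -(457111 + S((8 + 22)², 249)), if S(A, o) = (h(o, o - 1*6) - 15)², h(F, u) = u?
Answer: -509095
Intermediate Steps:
S(A, o) = (-21 + o)² (S(A, o) = ((o - 1*6) - 15)² = ((o - 6) - 15)² = ((-6 + o) - 15)² = (-21 + o)²)
-(457111 + S((8 + 22)², 249)) = -(457111 + (-21 + 249)²) = -(457111 + 228²) = -(457111 + 51984) = -1*509095 = -509095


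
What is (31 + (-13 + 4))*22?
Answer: 484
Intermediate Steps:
(31 + (-13 + 4))*22 = (31 - 9)*22 = 22*22 = 484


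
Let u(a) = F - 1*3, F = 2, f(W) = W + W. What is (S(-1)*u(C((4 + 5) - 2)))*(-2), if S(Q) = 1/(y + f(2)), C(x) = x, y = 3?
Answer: 2/7 ≈ 0.28571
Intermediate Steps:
f(W) = 2*W
S(Q) = ⅐ (S(Q) = 1/(3 + 2*2) = 1/(3 + 4) = 1/7 = ⅐)
u(a) = -1 (u(a) = 2 - 1*3 = 2 - 3 = -1)
(S(-1)*u(C((4 + 5) - 2)))*(-2) = ((⅐)*(-1))*(-2) = -⅐*(-2) = 2/7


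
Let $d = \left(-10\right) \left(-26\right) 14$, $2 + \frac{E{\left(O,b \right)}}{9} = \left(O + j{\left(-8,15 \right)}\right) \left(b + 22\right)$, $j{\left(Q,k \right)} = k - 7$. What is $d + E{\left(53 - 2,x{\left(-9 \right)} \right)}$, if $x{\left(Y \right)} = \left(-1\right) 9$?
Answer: $10525$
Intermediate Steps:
$j{\left(Q,k \right)} = -7 + k$
$x{\left(Y \right)} = -9$
$E{\left(O,b \right)} = -18 + 9 \left(8 + O\right) \left(22 + b\right)$ ($E{\left(O,b \right)} = -18 + 9 \left(O + \left(-7 + 15\right)\right) \left(b + 22\right) = -18 + 9 \left(O + 8\right) \left(22 + b\right) = -18 + 9 \left(8 + O\right) \left(22 + b\right)$)
$d = 3640$ ($d = 260 \cdot 14 = 3640$)
$d + E{\left(53 - 2,x{\left(-9 \right)} \right)} = 3640 + \left(1566 + 72 \left(-9\right) + 198 \left(53 - 2\right) + 9 \left(53 - 2\right) \left(-9\right)\right) = 3640 + \left(1566 - 648 + 198 \cdot 51 + 9 \cdot 51 \left(-9\right)\right) = 3640 + \left(1566 - 648 + 10098 - 4131\right) = 3640 + 6885 = 10525$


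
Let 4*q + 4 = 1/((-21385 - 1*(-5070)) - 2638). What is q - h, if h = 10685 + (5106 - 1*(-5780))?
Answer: -1635416465/75812 ≈ -21572.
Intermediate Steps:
q = -75813/75812 (q = -1 + 1/(4*((-21385 - 1*(-5070)) - 2638)) = -1 + 1/(4*((-21385 + 5070) - 2638)) = -1 + 1/(4*(-16315 - 2638)) = -1 + (1/4)/(-18953) = -1 + (1/4)*(-1/18953) = -1 - 1/75812 = -75813/75812 ≈ -1.0000)
h = 21571 (h = 10685 + (5106 + 5780) = 10685 + 10886 = 21571)
q - h = -75813/75812 - 1*21571 = -75813/75812 - 21571 = -1635416465/75812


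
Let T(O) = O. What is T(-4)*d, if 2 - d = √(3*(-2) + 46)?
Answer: -8 + 8*√10 ≈ 17.298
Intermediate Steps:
d = 2 - 2*√10 (d = 2 - √(3*(-2) + 46) = 2 - √(-6 + 46) = 2 - √40 = 2 - 2*√10 ≈ -4.3246)
T(-4)*d = -4*(2 - 2*√10) = -8 + 8*√10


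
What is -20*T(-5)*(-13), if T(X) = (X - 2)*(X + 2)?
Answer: 5460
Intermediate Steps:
T(X) = (-2 + X)*(2 + X)
-20*T(-5)*(-13) = -20*(-4 + (-5)**2)*(-13) = -20*(-4 + 25)*(-13) = -20*21*(-13) = -420*(-13) = 5460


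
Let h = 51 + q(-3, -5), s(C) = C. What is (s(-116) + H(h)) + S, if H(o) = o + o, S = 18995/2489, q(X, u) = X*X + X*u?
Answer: 791/19 ≈ 41.632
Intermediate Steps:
q(X, u) = X² + X*u
h = 75 (h = 51 - 3*(-3 - 5) = 51 - 3*(-8) = 51 + 24 = 75)
S = 145/19 (S = 18995*(1/2489) = 145/19 ≈ 7.6316)
H(o) = 2*o
(s(-116) + H(h)) + S = (-116 + 2*75) + 145/19 = (-116 + 150) + 145/19 = 34 + 145/19 = 791/19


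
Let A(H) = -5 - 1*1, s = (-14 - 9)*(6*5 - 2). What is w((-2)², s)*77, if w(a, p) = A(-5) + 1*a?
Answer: -154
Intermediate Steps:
s = -644 (s = -23*(30 - 2) = -23*28 = -644)
A(H) = -6 (A(H) = -5 - 1 = -6)
w(a, p) = -6 + a (w(a, p) = -6 + 1*a = -6 + a)
w((-2)², s)*77 = (-6 + (-2)²)*77 = (-6 + 4)*77 = -2*77 = -154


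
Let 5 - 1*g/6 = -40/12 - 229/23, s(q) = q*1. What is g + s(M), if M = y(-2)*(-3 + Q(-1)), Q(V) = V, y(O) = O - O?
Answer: 2524/23 ≈ 109.74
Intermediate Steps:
y(O) = 0
M = 0 (M = 0*(-3 - 1) = 0*(-4) = 0)
s(q) = q
g = 2524/23 (g = 30 - 6*(-40/12 - 229/23) = 30 - 6*(-40*1/12 - 229*1/23) = 30 - 6*(-10/3 - 229/23) = 30 - 6*(-917/69) = 30 + 1834/23 = 2524/23 ≈ 109.74)
g + s(M) = 2524/23 + 0 = 2524/23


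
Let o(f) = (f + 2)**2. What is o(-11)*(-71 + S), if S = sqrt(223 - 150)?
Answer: -5751 + 81*sqrt(73) ≈ -5058.9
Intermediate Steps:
o(f) = (2 + f)**2
S = sqrt(73) ≈ 8.5440
o(-11)*(-71 + S) = (2 - 11)**2*(-71 + sqrt(73)) = (-9)**2*(-71 + sqrt(73)) = 81*(-71 + sqrt(73)) = -5751 + 81*sqrt(73)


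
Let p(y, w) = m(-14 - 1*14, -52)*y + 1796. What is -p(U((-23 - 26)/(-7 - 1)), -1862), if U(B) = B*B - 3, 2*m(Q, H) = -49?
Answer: -121647/128 ≈ -950.37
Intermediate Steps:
m(Q, H) = -49/2 (m(Q, H) = (1/2)*(-49) = -49/2)
U(B) = -3 + B**2 (U(B) = B**2 - 3 = -3 + B**2)
p(y, w) = 1796 - 49*y/2 (p(y, w) = -49*y/2 + 1796 = 1796 - 49*y/2)
-p(U((-23 - 26)/(-7 - 1)), -1862) = -(1796 - 49*(-3 + ((-23 - 26)/(-7 - 1))**2)/2) = -(1796 - 49*(-3 + (-49/(-8))**2)/2) = -(1796 - 49*(-3 + (-49*(-1/8))**2)/2) = -(1796 - 49*(-3 + (49/8)**2)/2) = -(1796 - 49*(-3 + 2401/64)/2) = -(1796 - 49/2*2209/64) = -(1796 - 108241/128) = -1*121647/128 = -121647/128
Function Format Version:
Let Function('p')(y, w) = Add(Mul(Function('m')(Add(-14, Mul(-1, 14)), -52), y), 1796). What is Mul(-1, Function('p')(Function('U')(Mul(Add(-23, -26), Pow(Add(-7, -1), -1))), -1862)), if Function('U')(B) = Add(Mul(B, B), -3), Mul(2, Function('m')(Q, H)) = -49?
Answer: Rational(-121647, 128) ≈ -950.37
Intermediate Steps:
Function('m')(Q, H) = Rational(-49, 2) (Function('m')(Q, H) = Mul(Rational(1, 2), -49) = Rational(-49, 2))
Function('U')(B) = Add(-3, Pow(B, 2)) (Function('U')(B) = Add(Pow(B, 2), -3) = Add(-3, Pow(B, 2)))
Function('p')(y, w) = Add(1796, Mul(Rational(-49, 2), y)) (Function('p')(y, w) = Add(Mul(Rational(-49, 2), y), 1796) = Add(1796, Mul(Rational(-49, 2), y)))
Mul(-1, Function('p')(Function('U')(Mul(Add(-23, -26), Pow(Add(-7, -1), -1))), -1862)) = Mul(-1, Add(1796, Mul(Rational(-49, 2), Add(-3, Pow(Mul(Add(-23, -26), Pow(Add(-7, -1), -1)), 2))))) = Mul(-1, Add(1796, Mul(Rational(-49, 2), Add(-3, Pow(Mul(-49, Pow(-8, -1)), 2))))) = Mul(-1, Add(1796, Mul(Rational(-49, 2), Add(-3, Pow(Mul(-49, Rational(-1, 8)), 2))))) = Mul(-1, Add(1796, Mul(Rational(-49, 2), Add(-3, Pow(Rational(49, 8), 2))))) = Mul(-1, Add(1796, Mul(Rational(-49, 2), Add(-3, Rational(2401, 64))))) = Mul(-1, Add(1796, Mul(Rational(-49, 2), Rational(2209, 64)))) = Mul(-1, Add(1796, Rational(-108241, 128))) = Mul(-1, Rational(121647, 128)) = Rational(-121647, 128)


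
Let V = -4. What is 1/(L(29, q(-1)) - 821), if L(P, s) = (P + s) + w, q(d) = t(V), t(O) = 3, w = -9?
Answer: -1/798 ≈ -0.0012531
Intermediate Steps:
q(d) = 3
L(P, s) = -9 + P + s (L(P, s) = (P + s) - 9 = -9 + P + s)
1/(L(29, q(-1)) - 821) = 1/((-9 + 29 + 3) - 821) = 1/(23 - 821) = 1/(-798) = -1/798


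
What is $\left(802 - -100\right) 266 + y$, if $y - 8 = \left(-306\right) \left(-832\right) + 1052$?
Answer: $495584$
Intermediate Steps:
$y = 255652$ ($y = 8 + \left(\left(-306\right) \left(-832\right) + 1052\right) = 8 + \left(254592 + 1052\right) = 8 + 255644 = 255652$)
$\left(802 - -100\right) 266 + y = \left(802 - -100\right) 266 + 255652 = \left(802 + 100\right) 266 + 255652 = 902 \cdot 266 + 255652 = 239932 + 255652 = 495584$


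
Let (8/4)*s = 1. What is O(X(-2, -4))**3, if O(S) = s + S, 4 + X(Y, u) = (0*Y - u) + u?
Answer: -343/8 ≈ -42.875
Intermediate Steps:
s = 1/2 (s = (1/2)*1 = 1/2 ≈ 0.50000)
X(Y, u) = -4 (X(Y, u) = -4 + ((0*Y - u) + u) = -4 + ((0 - u) + u) = -4 + (-u + u) = -4 + 0 = -4)
O(S) = 1/2 + S
O(X(-2, -4))**3 = (1/2 - 4)**3 = (-7/2)**3 = -343/8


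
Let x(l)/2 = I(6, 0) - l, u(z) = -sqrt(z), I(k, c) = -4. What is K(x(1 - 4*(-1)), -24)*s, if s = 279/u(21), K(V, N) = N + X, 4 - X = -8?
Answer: 1116*sqrt(21)/7 ≈ 730.59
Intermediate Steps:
X = 12 (X = 4 - 1*(-8) = 4 + 8 = 12)
x(l) = -8 - 2*l (x(l) = 2*(-4 - l) = -8 - 2*l)
K(V, N) = 12 + N (K(V, N) = N + 12 = 12 + N)
s = -93*sqrt(21)/7 (s = 279/((-sqrt(21))) = 279*(-sqrt(21)/21) = -93*sqrt(21)/7 ≈ -60.883)
K(x(1 - 4*(-1)), -24)*s = (12 - 24)*(-93*sqrt(21)/7) = -(-1116)*sqrt(21)/7 = 1116*sqrt(21)/7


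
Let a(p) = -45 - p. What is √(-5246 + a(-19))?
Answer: 2*I*√1318 ≈ 72.609*I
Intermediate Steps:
√(-5246 + a(-19)) = √(-5246 + (-45 - 1*(-19))) = √(-5246 + (-45 + 19)) = √(-5246 - 26) = √(-5272) = 2*I*√1318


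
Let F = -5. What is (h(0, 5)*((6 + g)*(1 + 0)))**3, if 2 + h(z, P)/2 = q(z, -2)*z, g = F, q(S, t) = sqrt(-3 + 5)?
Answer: -64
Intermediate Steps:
q(S, t) = sqrt(2)
g = -5
h(z, P) = -4 + 2*z*sqrt(2) (h(z, P) = -4 + 2*(sqrt(2)*z) = -4 + 2*(z*sqrt(2)) = -4 + 2*z*sqrt(2))
(h(0, 5)*((6 + g)*(1 + 0)))**3 = ((-4 + 2*0*sqrt(2))*((6 - 5)*(1 + 0)))**3 = ((-4 + 0)*(1*1))**3 = (-4*1)**3 = (-4)**3 = -64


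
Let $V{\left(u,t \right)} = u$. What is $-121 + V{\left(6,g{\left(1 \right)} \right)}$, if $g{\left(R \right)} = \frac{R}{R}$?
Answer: $-115$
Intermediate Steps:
$g{\left(R \right)} = 1$
$-121 + V{\left(6,g{\left(1 \right)} \right)} = -121 + 6 = -115$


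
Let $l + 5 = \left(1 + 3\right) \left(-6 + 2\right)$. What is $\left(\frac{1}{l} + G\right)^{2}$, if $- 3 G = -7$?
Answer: $\frac{256}{49} \approx 5.2245$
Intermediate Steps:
$G = \frac{7}{3}$ ($G = \left(- \frac{1}{3}\right) \left(-7\right) = \frac{7}{3} \approx 2.3333$)
$l = -21$ ($l = -5 + \left(1 + 3\right) \left(-6 + 2\right) = -5 + 4 \left(-4\right) = -5 - 16 = -21$)
$\left(\frac{1}{l} + G\right)^{2} = \left(\frac{1}{-21} + \frac{7}{3}\right)^{2} = \left(- \frac{1}{21} + \frac{7}{3}\right)^{2} = \left(\frac{16}{7}\right)^{2} = \frac{256}{49}$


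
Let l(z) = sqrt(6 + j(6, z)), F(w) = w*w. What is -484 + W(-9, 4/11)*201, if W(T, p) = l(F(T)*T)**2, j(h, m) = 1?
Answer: 923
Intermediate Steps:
F(w) = w**2
l(z) = sqrt(7) (l(z) = sqrt(6 + 1) = sqrt(7))
W(T, p) = 7 (W(T, p) = (sqrt(7))**2 = 7)
-484 + W(-9, 4/11)*201 = -484 + 7*201 = -484 + 1407 = 923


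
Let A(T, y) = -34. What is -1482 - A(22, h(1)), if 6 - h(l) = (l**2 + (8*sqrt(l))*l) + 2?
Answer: -1448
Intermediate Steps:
h(l) = 4 - l**2 - 8*l**(3/2) (h(l) = 6 - ((l**2 + (8*sqrt(l))*l) + 2) = 6 - ((l**2 + 8*l**(3/2)) + 2) = 6 - (2 + l**2 + 8*l**(3/2)) = 6 + (-2 - l**2 - 8*l**(3/2)) = 4 - l**2 - 8*l**(3/2))
-1482 - A(22, h(1)) = -1482 - 1*(-34) = -1482 + 34 = -1448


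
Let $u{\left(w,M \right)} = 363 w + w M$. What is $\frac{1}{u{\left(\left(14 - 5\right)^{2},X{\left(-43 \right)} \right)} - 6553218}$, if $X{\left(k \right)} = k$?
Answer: $- \frac{1}{6527298} \approx -1.532 \cdot 10^{-7}$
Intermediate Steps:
$u{\left(w,M \right)} = 363 w + M w$
$\frac{1}{u{\left(\left(14 - 5\right)^{2},X{\left(-43 \right)} \right)} - 6553218} = \frac{1}{\left(14 - 5\right)^{2} \left(363 - 43\right) - 6553218} = \frac{1}{9^{2} \cdot 320 - 6553218} = \frac{1}{81 \cdot 320 - 6553218} = \frac{1}{25920 - 6553218} = \frac{1}{-6527298} = - \frac{1}{6527298}$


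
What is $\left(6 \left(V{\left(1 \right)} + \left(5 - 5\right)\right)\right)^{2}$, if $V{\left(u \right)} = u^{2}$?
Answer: $36$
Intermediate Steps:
$\left(6 \left(V{\left(1 \right)} + \left(5 - 5\right)\right)\right)^{2} = \left(6 \left(1^{2} + \left(5 - 5\right)\right)\right)^{2} = \left(6 \left(1 + \left(5 - 5\right)\right)\right)^{2} = \left(6 \left(1 + 0\right)\right)^{2} = \left(6 \cdot 1\right)^{2} = 6^{2} = 36$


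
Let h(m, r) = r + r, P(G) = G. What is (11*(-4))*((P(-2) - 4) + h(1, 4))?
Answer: -88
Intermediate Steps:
h(m, r) = 2*r
(11*(-4))*((P(-2) - 4) + h(1, 4)) = (11*(-4))*((-2 - 4) + 2*4) = -44*(-6 + 8) = -44*2 = -88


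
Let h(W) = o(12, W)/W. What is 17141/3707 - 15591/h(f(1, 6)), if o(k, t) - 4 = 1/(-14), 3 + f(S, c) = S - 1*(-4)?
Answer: -147030971/18535 ≈ -7932.6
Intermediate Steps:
f(S, c) = 1 + S (f(S, c) = -3 + (S - 1*(-4)) = -3 + (S + 4) = -3 + (4 + S) = 1 + S)
o(k, t) = 55/14 (o(k, t) = 4 + 1/(-14) = 4 - 1/14 = 55/14)
h(W) = 55/(14*W)
17141/3707 - 15591/h(f(1, 6)) = 17141/3707 - 15591/(55/(14*(1 + 1))) = 17141*(1/3707) - 15591/((55/14)/2) = 17141/3707 - 15591/((55/14)*(½)) = 17141/3707 - 15591/55/28 = 17141/3707 - 15591*28/55 = 17141/3707 - 436548/55 = -147030971/18535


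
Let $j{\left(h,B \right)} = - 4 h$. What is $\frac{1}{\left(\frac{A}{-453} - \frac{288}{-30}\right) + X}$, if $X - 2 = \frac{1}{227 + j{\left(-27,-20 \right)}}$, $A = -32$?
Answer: $\frac{151755}{1771531} \approx 0.085663$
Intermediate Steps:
$X = \frac{671}{335}$ ($X = 2 + \frac{1}{227 - -108} = 2 + \frac{1}{227 + 108} = 2 + \frac{1}{335} = \frac{671}{335} \approx 2.003$)
$\frac{1}{\left(\frac{A}{-453} - \frac{288}{-30}\right) + X} = \frac{1}{\left(- \frac{32}{-453} - \frac{288}{-30}\right) + \frac{671}{335}} = \frac{1}{\left(\left(-32\right) \left(- \frac{1}{453}\right) - - \frac{48}{5}\right) + \frac{671}{335}} = \frac{1}{\left(\frac{32}{453} + \frac{48}{5}\right) + \frac{671}{335}} = \frac{1}{\frac{21904}{2265} + \frac{671}{335}} = \frac{1}{\frac{1771531}{151755}} = \frac{151755}{1771531}$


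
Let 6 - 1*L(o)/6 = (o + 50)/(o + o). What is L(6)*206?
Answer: 1648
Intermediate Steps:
L(o) = 36 - 3*(50 + o)/o (L(o) = 36 - 6*(o + 50)/(o + o) = 36 - 6*(50 + o)/(2*o) = 36 - 6*(50 + o)*1/(2*o) = 36 - 3*(50 + o)/o)
L(6)*206 = (33 - 150/6)*206 = (33 - 150*1/6)*206 = (33 - 25)*206 = 8*206 = 1648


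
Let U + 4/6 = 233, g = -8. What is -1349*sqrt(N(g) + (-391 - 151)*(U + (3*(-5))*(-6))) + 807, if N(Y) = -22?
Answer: 807 - 2698*I*sqrt(393135)/3 ≈ 807.0 - 5.6389e+5*I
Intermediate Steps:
U = 697/3 (U = -2/3 + 233 = 697/3 ≈ 232.33)
-1349*sqrt(N(g) + (-391 - 151)*(U + (3*(-5))*(-6))) + 807 = -1349*sqrt(-22 + (-391 - 151)*(697/3 + (3*(-5))*(-6))) + 807 = -1349*sqrt(-22 - 542*(697/3 - 15*(-6))) + 807 = -1349*sqrt(-22 - 542*(697/3 + 90)) + 807 = -1349*sqrt(-22 - 542*967/3) + 807 = -1349*sqrt(-22 - 524114/3) + 807 = -2698*I*sqrt(393135)/3 + 807 = 807 - 2698*I*sqrt(393135)/3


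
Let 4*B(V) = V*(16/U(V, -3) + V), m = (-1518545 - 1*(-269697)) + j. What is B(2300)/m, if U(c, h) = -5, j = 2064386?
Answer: 7590/4687 ≈ 1.6194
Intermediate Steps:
m = 815538 (m = (-1518545 - 1*(-269697)) + 2064386 = (-1518545 + 269697) + 2064386 = -1248848 + 2064386 = 815538)
B(V) = V*(-16/5 + V)/4 (B(V) = (V*(16/(-5) + V))/4 = (V*(16*(-⅕) + V))/4 = (V*(-16/5 + V))/4 = V*(-16/5 + V)/4)
B(2300)/m = ((1/20)*2300*(-16 + 5*2300))/815538 = ((1/20)*2300*(-16 + 11500))*(1/815538) = ((1/20)*2300*11484)*(1/815538) = 1320660*(1/815538) = 7590/4687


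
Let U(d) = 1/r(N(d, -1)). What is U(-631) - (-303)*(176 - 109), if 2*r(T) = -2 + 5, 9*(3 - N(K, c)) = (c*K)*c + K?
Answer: 60905/3 ≈ 20302.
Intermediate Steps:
N(K, c) = 3 - K/9 - K*c²/9 (N(K, c) = 3 - ((c*K)*c + K)/9 = 3 - ((K*c)*c + K)/9 = 3 - (K*c² + K)/9 = 3 - (K + K*c²)/9 = 3 + (-K/9 - K*c²/9) = 3 - K/9 - K*c²/9)
r(T) = 3/2 (r(T) = (-2 + 5)/2 = (½)*3 = 3/2)
U(d) = ⅔ (U(d) = 1/(3/2) = ⅔)
U(-631) - (-303)*(176 - 109) = ⅔ - (-303)*(176 - 109) = ⅔ - (-303)*67 = ⅔ - 1*(-20301) = ⅔ + 20301 = 60905/3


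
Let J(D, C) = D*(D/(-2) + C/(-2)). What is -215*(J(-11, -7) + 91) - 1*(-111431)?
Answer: 113151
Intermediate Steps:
J(D, C) = D*(-C/2 - D/2) (J(D, C) = D*(D*(-½) + C*(-½)) = D*(-D/2 - C/2) = D*(-C/2 - D/2))
-215*(J(-11, -7) + 91) - 1*(-111431) = -215*(-½*(-11)*(-7 - 11) + 91) - 1*(-111431) = -215*(-½*(-11)*(-18) + 91) + 111431 = -215*(-99 + 91) + 111431 = -215*(-8) + 111431 = 1720 + 111431 = 113151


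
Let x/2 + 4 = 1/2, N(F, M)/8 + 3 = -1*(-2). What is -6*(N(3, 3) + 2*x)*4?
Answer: 528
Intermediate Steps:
N(F, M) = -8 (N(F, M) = -24 + 8*(-1*(-2)) = -24 + 8*2 = -24 + 16 = -8)
x = -7 (x = -8 + 2/2 = -8 + 2*(1/2) = -8 + 1 = -7)
-6*(N(3, 3) + 2*x)*4 = -6*(-8 + 2*(-7))*4 = -6*(-8 - 14)*4 = -6*(-22)*4 = 132*4 = 528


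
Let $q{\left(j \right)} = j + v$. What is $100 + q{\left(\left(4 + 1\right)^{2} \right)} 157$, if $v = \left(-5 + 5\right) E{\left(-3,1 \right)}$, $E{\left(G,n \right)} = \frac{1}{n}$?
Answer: $4025$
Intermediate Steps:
$v = 0$ ($v = \frac{-5 + 5}{1} = 0 \cdot 1 = 0$)
$q{\left(j \right)} = j$ ($q{\left(j \right)} = j + 0 = j$)
$100 + q{\left(\left(4 + 1\right)^{2} \right)} 157 = 100 + \left(4 + 1\right)^{2} \cdot 157 = 100 + 5^{2} \cdot 157 = 100 + 25 \cdot 157 = 100 + 3925 = 4025$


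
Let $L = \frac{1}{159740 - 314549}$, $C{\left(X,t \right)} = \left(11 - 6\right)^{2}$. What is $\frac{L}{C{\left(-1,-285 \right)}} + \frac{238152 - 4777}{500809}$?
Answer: $\frac{903213258566}{1938243512025} \approx 0.466$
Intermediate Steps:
$C{\left(X,t \right)} = 25$ ($C{\left(X,t \right)} = \left(11 - 6\right)^{2} = 5^{2} = 25$)
$L = - \frac{1}{154809}$ ($L = \frac{1}{-154809} = - \frac{1}{154809} \approx -6.4596 \cdot 10^{-6}$)
$\frac{L}{C{\left(-1,-285 \right)}} + \frac{238152 - 4777}{500809} = - \frac{1}{154809 \cdot 25} + \frac{238152 - 4777}{500809} = \left(- \frac{1}{154809}\right) \frac{1}{25} + \left(238152 - 4777\right) \frac{1}{500809} = - \frac{1}{3870225} + 233375 \cdot \frac{1}{500809} = - \frac{1}{3870225} + \frac{233375}{500809} = \frac{903213258566}{1938243512025}$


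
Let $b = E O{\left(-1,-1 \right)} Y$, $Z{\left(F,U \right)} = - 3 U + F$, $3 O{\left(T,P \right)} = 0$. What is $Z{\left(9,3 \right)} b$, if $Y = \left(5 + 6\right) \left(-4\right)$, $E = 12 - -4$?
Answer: $0$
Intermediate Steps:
$O{\left(T,P \right)} = 0$ ($O{\left(T,P \right)} = \frac{1}{3} \cdot 0 = 0$)
$E = 16$ ($E = 12 + 4 = 16$)
$Y = -44$ ($Y = 11 \left(-4\right) = -44$)
$Z{\left(F,U \right)} = F - 3 U$
$b = 0$ ($b = 16 \cdot 0 \left(-44\right) = 0 \left(-44\right) = 0$)
$Z{\left(9,3 \right)} b = \left(9 - 9\right) 0 = 0 \cdot 0 = 0$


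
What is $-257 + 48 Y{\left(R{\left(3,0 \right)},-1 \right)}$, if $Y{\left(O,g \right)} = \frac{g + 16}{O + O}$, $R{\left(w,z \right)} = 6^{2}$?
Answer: $-247$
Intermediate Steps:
$R{\left(w,z \right)} = 36$
$Y{\left(O,g \right)} = \frac{16 + g}{2 O}$
$-257 + 48 Y{\left(R{\left(3,0 \right)},-1 \right)} = -257 + 48 \frac{16 - 1}{2 \cdot 36} = -257 + 48 \cdot \frac{1}{2} \cdot \frac{1}{36} \cdot 15 = -257 + 48 \cdot \frac{5}{24} = -257 + 10 = -247$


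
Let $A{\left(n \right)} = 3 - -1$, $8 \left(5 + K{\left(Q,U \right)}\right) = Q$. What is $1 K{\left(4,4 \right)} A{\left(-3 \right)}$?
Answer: $-18$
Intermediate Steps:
$K{\left(Q,U \right)} = -5 + \frac{Q}{8}$
$A{\left(n \right)} = 4$ ($A{\left(n \right)} = 3 + 1 = 4$)
$1 K{\left(4,4 \right)} A{\left(-3 \right)} = 1 \left(-5 + \frac{1}{8} \cdot 4\right) 4 = 1 \left(-5 + \frac{1}{2}\right) 4 = 1 \left(- \frac{9}{2}\right) 4 = \left(- \frac{9}{2}\right) 4 = -18$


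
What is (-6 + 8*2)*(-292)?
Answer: -2920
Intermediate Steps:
(-6 + 8*2)*(-292) = (-6 + 16)*(-292) = 10*(-292) = -2920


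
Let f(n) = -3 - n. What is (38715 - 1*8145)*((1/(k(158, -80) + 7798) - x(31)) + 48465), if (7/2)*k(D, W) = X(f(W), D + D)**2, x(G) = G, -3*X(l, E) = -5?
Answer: 363733884388515/245662 ≈ 1.4806e+9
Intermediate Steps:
X(l, E) = 5/3 (X(l, E) = -1/3*(-5) = 5/3)
k(D, W) = 50/63 (k(D, W) = 2*(5/3)**2/7 = (2/7)*(25/9) = 50/63)
(38715 - 1*8145)*((1/(k(158, -80) + 7798) - x(31)) + 48465) = (38715 - 1*8145)*((1/(50/63 + 7798) - 1*31) + 48465) = (38715 - 8145)*((1/(491324/63) - 31) + 48465) = 30570*((63/491324 - 31) + 48465) = 30570*(-15230981/491324 + 48465) = 30570*(23796786679/491324) = 363733884388515/245662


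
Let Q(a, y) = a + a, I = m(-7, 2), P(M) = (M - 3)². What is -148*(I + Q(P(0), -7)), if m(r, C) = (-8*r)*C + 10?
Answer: -20720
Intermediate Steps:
m(r, C) = 10 - 8*C*r (m(r, C) = -8*C*r + 10 = 10 - 8*C*r)
P(M) = (-3 + M)²
I = 122 (I = 10 - 8*2*(-7) = 10 + 112 = 122)
Q(a, y) = 2*a
-148*(I + Q(P(0), -7)) = -148*(122 + 2*(-3 + 0)²) = -148*(122 + 2*(-3)²) = -148*(122 + 2*9) = -148*(122 + 18) = -148*140 = -20720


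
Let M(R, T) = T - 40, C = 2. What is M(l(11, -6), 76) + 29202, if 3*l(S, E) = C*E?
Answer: 29238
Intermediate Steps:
l(S, E) = 2*E/3 (l(S, E) = (2*E)/3 = 2*E/3)
M(R, T) = -40 + T
M(l(11, -6), 76) + 29202 = (-40 + 76) + 29202 = 36 + 29202 = 29238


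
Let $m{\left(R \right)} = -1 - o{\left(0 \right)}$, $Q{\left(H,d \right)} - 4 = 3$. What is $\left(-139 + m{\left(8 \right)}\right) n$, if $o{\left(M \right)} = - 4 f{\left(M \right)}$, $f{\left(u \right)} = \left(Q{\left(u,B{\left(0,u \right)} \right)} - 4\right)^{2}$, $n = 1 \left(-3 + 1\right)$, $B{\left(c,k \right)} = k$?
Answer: $208$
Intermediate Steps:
$Q{\left(H,d \right)} = 7$ ($Q{\left(H,d \right)} = 4 + 3 = 7$)
$n = -2$ ($n = 1 \left(-2\right) = -2$)
$f{\left(u \right)} = 9$ ($f{\left(u \right)} = \left(7 - 4\right)^{2} = 3^{2} = 9$)
$o{\left(M \right)} = -36$ ($o{\left(M \right)} = \left(-4\right) 9 = -36$)
$m{\left(R \right)} = 35$ ($m{\left(R \right)} = -1 - -36 = -1 + 36 = 35$)
$\left(-139 + m{\left(8 \right)}\right) n = \left(-139 + 35\right) \left(-2\right) = \left(-104\right) \left(-2\right) = 208$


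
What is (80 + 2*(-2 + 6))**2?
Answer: 7744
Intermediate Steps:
(80 + 2*(-2 + 6))**2 = (80 + 2*4)**2 = (80 + 8)**2 = 88**2 = 7744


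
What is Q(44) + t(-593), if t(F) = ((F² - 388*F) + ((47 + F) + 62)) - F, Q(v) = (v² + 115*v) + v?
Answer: 588882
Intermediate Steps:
Q(v) = v² + 116*v
t(F) = 109 + F² - 388*F (t(F) = ((F² - 388*F) + (109 + F)) - F = (109 + F² - 387*F) - F = 109 + F² - 388*F)
Q(44) + t(-593) = 44*(116 + 44) + (109 + (-593)² - 388*(-593)) = 44*160 + (109 + 351649 + 230084) = 7040 + 581842 = 588882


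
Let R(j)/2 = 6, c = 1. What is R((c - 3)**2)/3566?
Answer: 6/1783 ≈ 0.0033651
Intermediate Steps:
R(j) = 12 (R(j) = 2*6 = 12)
R((c - 3)**2)/3566 = 12/3566 = 12*(1/3566) = 6/1783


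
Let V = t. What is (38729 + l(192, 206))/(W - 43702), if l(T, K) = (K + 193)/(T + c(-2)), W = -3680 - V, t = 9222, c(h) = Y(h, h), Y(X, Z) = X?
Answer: -387311/566040 ≈ -0.68425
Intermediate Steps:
c(h) = h
V = 9222
W = -12902 (W = -3680 - 1*9222 = -3680 - 9222 = -12902)
l(T, K) = (193 + K)/(-2 + T) (l(T, K) = (K + 193)/(T - 2) = (193 + K)/(-2 + T))
(38729 + l(192, 206))/(W - 43702) = (38729 + (193 + 206)/(-2 + 192))/(-12902 - 43702) = (38729 + 399/190)/(-56604) = (38729 + (1/190)*399)*(-1/56604) = (38729 + 21/10)*(-1/56604) = (387311/10)*(-1/56604) = -387311/566040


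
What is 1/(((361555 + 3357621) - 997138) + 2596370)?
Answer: 1/5318408 ≈ 1.8803e-7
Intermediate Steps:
1/(((361555 + 3357621) - 997138) + 2596370) = 1/((3719176 - 997138) + 2596370) = 1/(2722038 + 2596370) = 1/5318408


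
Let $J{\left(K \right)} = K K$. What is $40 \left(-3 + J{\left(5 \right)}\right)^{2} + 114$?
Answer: $19474$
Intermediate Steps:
$J{\left(K \right)} = K^{2}$
$40 \left(-3 + J{\left(5 \right)}\right)^{2} + 114 = 40 \left(-3 + 5^{2}\right)^{2} + 114 = 40 \left(-3 + 25\right)^{2} + 114 = 40 \cdot 22^{2} + 114 = 40 \cdot 484 + 114 = 19360 + 114 = 19474$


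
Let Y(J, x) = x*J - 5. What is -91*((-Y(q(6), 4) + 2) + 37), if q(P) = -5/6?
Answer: -12922/3 ≈ -4307.3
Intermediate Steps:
q(P) = -⅚ (q(P) = -5*⅙ = -⅚)
Y(J, x) = -5 + J*x (Y(J, x) = J*x - 5 = -5 + J*x)
-91*((-Y(q(6), 4) + 2) + 37) = -91*((-(-5 - ⅚*4) + 2) + 37) = -91*((-(-5 - 10/3) + 2) + 37) = -91*((-1*(-25/3) + 2) + 37) = -91*((25/3 + 2) + 37) = -91*(31/3 + 37) = -91*142/3 = -12922/3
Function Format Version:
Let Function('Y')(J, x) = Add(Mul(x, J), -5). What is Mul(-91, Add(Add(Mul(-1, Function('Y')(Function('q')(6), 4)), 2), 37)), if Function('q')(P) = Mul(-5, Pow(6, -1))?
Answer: Rational(-12922, 3) ≈ -4307.3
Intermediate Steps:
Function('q')(P) = Rational(-5, 6) (Function('q')(P) = Mul(-5, Rational(1, 6)) = Rational(-5, 6))
Function('Y')(J, x) = Add(-5, Mul(J, x)) (Function('Y')(J, x) = Add(Mul(J, x), -5) = Add(-5, Mul(J, x)))
Mul(-91, Add(Add(Mul(-1, Function('Y')(Function('q')(6), 4)), 2), 37)) = Mul(-91, Add(Add(Mul(-1, Add(-5, Mul(Rational(-5, 6), 4))), 2), 37)) = Mul(-91, Add(Add(Mul(-1, Add(-5, Rational(-10, 3))), 2), 37)) = Mul(-91, Add(Add(Mul(-1, Rational(-25, 3)), 2), 37)) = Mul(-91, Add(Add(Rational(25, 3), 2), 37)) = Mul(-91, Add(Rational(31, 3), 37)) = Mul(-91, Rational(142, 3)) = Rational(-12922, 3)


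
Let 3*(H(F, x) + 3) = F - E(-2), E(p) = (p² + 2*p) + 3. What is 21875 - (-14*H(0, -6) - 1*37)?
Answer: 21856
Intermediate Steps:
E(p) = 3 + p² + 2*p
H(F, x) = -4 + F/3 (H(F, x) = -3 + (F - (3 + (-2)² + 2*(-2)))/3 = -3 + (F - (3 + 4 - 4))/3 = -3 + (F - 1*3)/3 = -3 + (F - 3)/3 = -3 + (-3 + F)/3 = -3 + (-1 + F/3) = -4 + F/3)
21875 - (-14*H(0, -6) - 1*37) = 21875 - (-14*(-4 + (⅓)*0) - 1*37) = 21875 - (-14*(-4 + 0) - 37) = 21875 - (-14*(-4) - 37) = 21875 - (56 - 37) = 21875 - 1*19 = 21875 - 19 = 21856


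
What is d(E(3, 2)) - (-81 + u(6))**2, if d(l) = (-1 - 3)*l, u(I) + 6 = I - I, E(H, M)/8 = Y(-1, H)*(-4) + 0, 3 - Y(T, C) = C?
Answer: -7569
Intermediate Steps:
Y(T, C) = 3 - C
E(H, M) = -96 + 32*H (E(H, M) = 8*((3 - H)*(-4) + 0) = 8*((-12 + 4*H) + 0) = 8*(-12 + 4*H) = -96 + 32*H)
u(I) = -6 (u(I) = -6 + (I - I) = -6 + 0 = -6)
d(l) = -4*l
d(E(3, 2)) - (-81 + u(6))**2 = -4*(-96 + 32*3) - (-81 - 6)**2 = -4*(-96 + 96) - 1*(-87)**2 = -4*0 - 1*7569 = 0 - 7569 = -7569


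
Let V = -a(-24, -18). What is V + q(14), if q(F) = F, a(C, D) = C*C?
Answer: -562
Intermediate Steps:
a(C, D) = C²
V = -576 (V = -1*(-24)² = -1*576 = -576)
V + q(14) = -576 + 14 = -562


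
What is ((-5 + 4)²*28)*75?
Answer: 2100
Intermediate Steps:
((-5 + 4)²*28)*75 = ((-1)²*28)*75 = (1*28)*75 = 28*75 = 2100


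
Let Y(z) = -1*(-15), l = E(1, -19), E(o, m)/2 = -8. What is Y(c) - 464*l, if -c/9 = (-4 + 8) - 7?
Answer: 7439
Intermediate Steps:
E(o, m) = -16 (E(o, m) = 2*(-8) = -16)
l = -16
c = 27 (c = -9*((-4 + 8) - 7) = -9*(4 - 7) = -9*(-3) = 27)
Y(z) = 15
Y(c) - 464*l = 15 - 464*(-16) = 15 + 7424 = 7439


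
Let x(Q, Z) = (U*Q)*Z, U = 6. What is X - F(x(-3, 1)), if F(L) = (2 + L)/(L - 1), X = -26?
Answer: -510/19 ≈ -26.842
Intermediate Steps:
x(Q, Z) = 6*Q*Z (x(Q, Z) = (6*Q)*Z = 6*Q*Z)
F(L) = (2 + L)/(-1 + L)
X - F(x(-3, 1)) = -26 - (2 + 6*(-3)*1)/(-1 + 6*(-3)*1) = -26 - (2 - 18)/(-1 - 18) = -26 - (-16)/(-19) = -26 - (-1)*(-16)/19 = -26 - 1*16/19 = -26 - 16/19 = -510/19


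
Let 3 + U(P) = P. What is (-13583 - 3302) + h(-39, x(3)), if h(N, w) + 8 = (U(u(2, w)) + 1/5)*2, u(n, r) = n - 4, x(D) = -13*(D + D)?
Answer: -84513/5 ≈ -16903.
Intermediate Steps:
x(D) = -26*D
u(n, r) = -4 + n
U(P) = -3 + P
h(N, w) = -88/5 (h(N, w) = -8 + ((-3 + (-4 + 2)) + 1/5)*2 = -8 + ((-3 - 2) + ⅕)*2 = -8 + (-5 + ⅕)*2 = -8 - 24/5*2 = -8 - 48/5 = -88/5)
(-13583 - 3302) + h(-39, x(3)) = (-13583 - 3302) - 88/5 = -16885 - 88/5 = -84513/5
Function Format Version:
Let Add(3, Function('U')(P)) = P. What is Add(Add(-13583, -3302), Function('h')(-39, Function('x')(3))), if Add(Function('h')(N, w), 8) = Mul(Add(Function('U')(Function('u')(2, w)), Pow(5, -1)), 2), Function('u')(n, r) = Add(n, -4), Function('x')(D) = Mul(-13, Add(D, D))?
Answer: Rational(-84513, 5) ≈ -16903.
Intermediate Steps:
Function('x')(D) = Mul(-26, D) (Function('x')(D) = Mul(-13, Mul(2, D)) = Mul(-26, D))
Function('u')(n, r) = Add(-4, n)
Function('U')(P) = Add(-3, P)
Function('h')(N, w) = Rational(-88, 5) (Function('h')(N, w) = Add(-8, Mul(Add(Add(-3, Add(-4, 2)), Pow(5, -1)), 2)) = Add(-8, Mul(Add(Add(-3, -2), Rational(1, 5)), 2)) = Add(-8, Mul(Add(-5, Rational(1, 5)), 2)) = Add(-8, Mul(Rational(-24, 5), 2)) = Add(-8, Rational(-48, 5)) = Rational(-88, 5))
Add(Add(-13583, -3302), Function('h')(-39, Function('x')(3))) = Add(Add(-13583, -3302), Rational(-88, 5)) = Add(-16885, Rational(-88, 5)) = Rational(-84513, 5)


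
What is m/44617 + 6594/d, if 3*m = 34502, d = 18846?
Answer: 85157677/140141997 ≈ 0.60765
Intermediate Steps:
m = 34502/3 (m = (⅓)*34502 = 34502/3 ≈ 11501.)
m/44617 + 6594/d = (34502/3)/44617 + 6594/18846 = (34502/3)*(1/44617) + 6594*(1/18846) = 34502/133851 + 1099/3141 = 85157677/140141997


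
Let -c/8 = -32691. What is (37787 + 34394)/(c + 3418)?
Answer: 72181/264946 ≈ 0.27244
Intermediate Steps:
c = 261528 (c = -8*(-32691) = 261528)
(37787 + 34394)/(c + 3418) = (37787 + 34394)/(261528 + 3418) = 72181/264946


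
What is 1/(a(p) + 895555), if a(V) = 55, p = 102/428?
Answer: 1/895610 ≈ 1.1166e-6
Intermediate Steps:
p = 51/214 (p = 102*(1/428) = 51/214 ≈ 0.23832)
1/(a(p) + 895555) = 1/(55 + 895555) = 1/895610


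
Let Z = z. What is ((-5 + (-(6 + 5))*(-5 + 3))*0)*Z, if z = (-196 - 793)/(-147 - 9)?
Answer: 0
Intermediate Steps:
z = 989/156 (z = -989/(-156) = -989*(-1/156) = 989/156 ≈ 6.3397)
Z = 989/156 ≈ 6.3397
((-5 + (-(6 + 5))*(-5 + 3))*0)*Z = ((-5 + (-(6 + 5))*(-5 + 3))*0)*(989/156) = ((-5 - 1*11*(-2))*0)*(989/156) = ((-5 - 11*(-2))*0)*(989/156) = ((-5 + 22)*0)*(989/156) = (17*0)*(989/156) = 0*(989/156) = 0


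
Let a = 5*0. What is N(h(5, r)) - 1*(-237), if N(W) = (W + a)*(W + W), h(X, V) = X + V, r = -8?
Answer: 255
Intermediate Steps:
a = 0
h(X, V) = V + X
N(W) = 2*W² (N(W) = (W + 0)*(W + W) = W*(2*W) = 2*W²)
N(h(5, r)) - 1*(-237) = 2*(-8 + 5)² - 1*(-237) = 2*(-3)² + 237 = 2*9 + 237 = 18 + 237 = 255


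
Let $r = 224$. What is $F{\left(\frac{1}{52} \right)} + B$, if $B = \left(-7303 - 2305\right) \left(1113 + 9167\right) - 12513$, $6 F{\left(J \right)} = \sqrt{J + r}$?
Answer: $-98782753 + \frac{\sqrt{151437}}{156} \approx -9.8783 \cdot 10^{7}$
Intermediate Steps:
$F{\left(J \right)} = \frac{\sqrt{224 + J}}{6}$ ($F{\left(J \right)} = \frac{\sqrt{J + 224}}{6} = \frac{\sqrt{224 + J}}{6}$)
$B = -98782753$ ($B = \left(-9608\right) 10280 - 12513 = -98770240 - 12513 = -98782753$)
$F{\left(\frac{1}{52} \right)} + B = \frac{\sqrt{224 + \frac{1}{52}}}{6} - 98782753 = \frac{\sqrt{\frac{11649}{52}}}{6} - 98782753 = \frac{\frac{1}{26} \sqrt{151437}}{6} - 98782753 = \frac{\sqrt{151437}}{156} - 98782753 = -98782753 + \frac{\sqrt{151437}}{156}$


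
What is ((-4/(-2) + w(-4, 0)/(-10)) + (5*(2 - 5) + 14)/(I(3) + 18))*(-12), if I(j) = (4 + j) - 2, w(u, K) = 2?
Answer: -2424/115 ≈ -21.078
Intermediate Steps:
I(j) = 2 + j
((-4/(-2) + w(-4, 0)/(-10)) + (5*(2 - 5) + 14)/(I(3) + 18))*(-12) = ((-4/(-2) + 2/(-10)) + (5*(2 - 5) + 14)/((2 + 3) + 18))*(-12) = ((-4*(-½) + 2*(-⅒)) + (5*(-3) + 14)/(5 + 18))*(-12) = ((2 - ⅕) + (-15 + 14)/23)*(-12) = (9/5 - 1*1/23)*(-12) = (9/5 - 1/23)*(-12) = (202/115)*(-12) = -2424/115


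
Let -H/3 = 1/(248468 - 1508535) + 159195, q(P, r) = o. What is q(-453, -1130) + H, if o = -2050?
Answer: -604372235542/1260067 ≈ -4.7964e+5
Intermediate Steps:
q(P, r) = -2050
H = -601789098192/1260067 (H = -3*(1/(248468 - 1508535) + 159195) = -3*(1/(-1260067) + 159195) = -3*(-1/1260067 + 159195) = -3*200596366064/1260067 = -601789098192/1260067 ≈ -4.7759e+5)
q(-453, -1130) + H = -2050 - 601789098192/1260067 = -604372235542/1260067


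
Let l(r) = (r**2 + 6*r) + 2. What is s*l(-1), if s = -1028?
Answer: 3084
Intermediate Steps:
l(r) = 2 + r**2 + 6*r
s*l(-1) = -1028*(2 + (-1)**2 + 6*(-1)) = -1028*(2 + 1 - 6) = -1028*(-3) = 3084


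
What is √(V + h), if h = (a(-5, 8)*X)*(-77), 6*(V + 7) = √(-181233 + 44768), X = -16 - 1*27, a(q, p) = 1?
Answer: √(118944 + 42*I*√2785)/6 ≈ 57.483 + 0.53554*I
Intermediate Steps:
X = -43 (X = -16 - 27 = -43)
V = -7 + 7*I*√2785/6 (V = -7 + √(-181233 + 44768)/6 = -7 + √(-136465)/6 = -7 + (7*I*√2785)/6 = -7 + 7*I*√2785/6 ≈ -7.0 + 61.569*I)
h = 3311 (h = (1*(-43))*(-77) = -43*(-77) = 3311)
√(V + h) = √((-7 + 7*I*√2785/6) + 3311) = √(3304 + 7*I*√2785/6)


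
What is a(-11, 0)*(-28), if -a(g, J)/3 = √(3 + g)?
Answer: 168*I*√2 ≈ 237.59*I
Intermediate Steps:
a(g, J) = -3*√(3 + g)
a(-11, 0)*(-28) = -3*√(3 - 11)*(-28) = -6*I*√2*(-28) = 168*I*√2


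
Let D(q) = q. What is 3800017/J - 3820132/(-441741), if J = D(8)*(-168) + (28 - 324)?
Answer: -1672358293117/724455240 ≈ -2308.4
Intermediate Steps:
J = -1640 (J = 8*(-168) + (28 - 324) = -1344 - 296 = -1640)
3800017/J - 3820132/(-441741) = 3800017/(-1640) - 3820132/(-441741) = 3800017*(-1/1640) - 3820132*(-1/441741) = -3800017/1640 + 3820132/441741 = -1672358293117/724455240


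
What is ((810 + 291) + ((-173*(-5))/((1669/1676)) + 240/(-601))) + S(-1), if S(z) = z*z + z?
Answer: 1975272149/1003069 ≈ 1969.2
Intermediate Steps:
S(z) = z + z² (S(z) = z² + z = z + z²)
((810 + 291) + ((-173*(-5))/((1669/1676)) + 240/(-601))) + S(-1) = ((810 + 291) + ((-173*(-5))/((1669/1676)) + 240/(-601))) - (1 - 1) = (1101 + (865/((1669*(1/1676))) + 240*(-1/601))) - 1*0 = (1101 + (865/(1669/1676) - 240/601)) + 0 = (1101 + (865*(1676/1669) - 240/601)) + 0 = (1101 + (1449740/1669 - 240/601)) + 0 = (1101 + 870893180/1003069) + 0 = 1975272149/1003069 + 0 = 1975272149/1003069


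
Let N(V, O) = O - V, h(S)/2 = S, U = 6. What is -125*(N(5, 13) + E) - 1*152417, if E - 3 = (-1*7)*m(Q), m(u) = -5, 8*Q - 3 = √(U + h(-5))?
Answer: -158167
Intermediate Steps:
h(S) = 2*S
Q = 3/8 + I/4 (Q = 3/8 + √(6 + 2*(-5))/8 = 3/8 + √(6 - 10)/8 = 3/8 + √(-4)/8 = 3/8 + (2*I)/8 = 3/8 + I/4 ≈ 0.375 + 0.25*I)
E = 38 (E = 3 - 1*7*(-5) = 3 - 7*(-5) = 3 + 35 = 38)
-125*(N(5, 13) + E) - 1*152417 = -125*((13 - 1*5) + 38) - 1*152417 = -125*((13 - 5) + 38) - 152417 = -125*(8 + 38) - 152417 = -125*46 - 152417 = -5750 - 152417 = -158167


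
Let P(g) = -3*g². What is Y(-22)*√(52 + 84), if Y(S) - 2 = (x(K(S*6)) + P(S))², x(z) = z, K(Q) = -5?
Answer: 4245702*√34 ≈ 2.4756e+7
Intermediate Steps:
Y(S) = 2 + (-5 - 3*S²)²
Y(-22)*√(52 + 84) = (2 + (5 + 3*(-22)²)²)*√(52 + 84) = (2 + (5 + 3*484)²)*√136 = (2 + (5 + 1452)²)*(2*√34) = (2 + 1457²)*(2*√34) = (2 + 2122849)*(2*√34) = 2122851*(2*√34) = 4245702*√34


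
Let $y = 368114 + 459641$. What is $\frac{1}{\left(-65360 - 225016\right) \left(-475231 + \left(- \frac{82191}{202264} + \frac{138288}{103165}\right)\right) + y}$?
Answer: $\frac{2608320695}{359938431333391106096} \approx 7.2466 \cdot 10^{-12}$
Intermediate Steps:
$y = 827755$
$\frac{1}{\left(-65360 - 225016\right) \left(-475231 + \left(- \frac{82191}{202264} + \frac{138288}{103165}\right)\right) + y} = \frac{1}{\left(-65360 - 225016\right) \left(-475231 + \left(- \frac{82191}{202264} + \frac{138288}{103165}\right)\right) + 827755} = \frac{1}{- 290376 \left(-475231 + \left(\left(-82191\right) \frac{1}{202264} + 138288 \cdot \frac{1}{103165}\right)\right) + 827755} = \frac{1}{- 290376 \left(-475231 + \left(- \frac{82191}{202264} + \frac{138288}{103165}\right)\right) + 827755} = \frac{1}{- 290376 \left(-475231 + \frac{19491449517}{20866565560}\right) + 827755} = \frac{1}{\left(-290376\right) \left(- \frac{9916419326194843}{20866565560}\right) + 827755} = \frac{1}{\frac{359936272282894216371}{2608320695} + 827755} = \frac{1}{\frac{359938431333391106096}{2608320695}} = \frac{2608320695}{359938431333391106096}$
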